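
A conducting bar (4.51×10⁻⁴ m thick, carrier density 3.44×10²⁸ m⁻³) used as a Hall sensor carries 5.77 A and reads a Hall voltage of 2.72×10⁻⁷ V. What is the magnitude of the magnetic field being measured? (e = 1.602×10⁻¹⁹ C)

From V_H = IB/(n e t), B = V_H n e t / I.
B = (2.72×10⁻⁷)(3.44×10²⁸)(1.602×10⁻¹⁹)(4.51×10⁻⁴)/5.77 ≈ 0.117 T.

B ≈ 0.117 T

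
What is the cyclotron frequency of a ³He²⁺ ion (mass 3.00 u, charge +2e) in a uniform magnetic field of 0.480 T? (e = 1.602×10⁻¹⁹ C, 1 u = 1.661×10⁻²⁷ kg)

f ≈ 4.91×10⁶ Hz

f = |q|B/(2πm).
f = (3.204×10⁻¹⁹)(0.480)/(2π·4.983×10⁻²⁷) ≈ 4.91×10⁶ Hz.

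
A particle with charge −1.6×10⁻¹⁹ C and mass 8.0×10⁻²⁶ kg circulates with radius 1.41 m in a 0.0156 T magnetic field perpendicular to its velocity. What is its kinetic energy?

KE ≈ 483 eV

v = |q|Br/m, then KE = ½mv² = (qBr)²/(2m).
v = (1.6×10⁻¹⁹)(0.0156)(1.41)/8.0×10⁻²⁶ ≈ 4.399×10⁴ m/s.
KE = ½(8.0×10⁻²⁶)(4.399×10⁴)² ≈ 7.74×10⁻¹⁷ J = 483 eV.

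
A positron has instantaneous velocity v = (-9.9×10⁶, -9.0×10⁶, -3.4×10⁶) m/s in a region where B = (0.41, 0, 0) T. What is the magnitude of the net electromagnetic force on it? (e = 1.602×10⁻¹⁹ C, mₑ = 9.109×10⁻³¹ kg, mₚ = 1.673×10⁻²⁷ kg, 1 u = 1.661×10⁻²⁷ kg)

|F| ≈ 6.32×10⁻¹³ N

v×B = (0, -1.39×10⁶, 3.69×10⁶) N/C.
F = q v×B = (1.602×10⁻¹⁹ C)·(0, -1.39×10⁶, 3.69×10⁶) = (0, -2.23×10⁻¹³, 5.91×10⁻¹³) N.
|F| = 6.32×10⁻¹³ N.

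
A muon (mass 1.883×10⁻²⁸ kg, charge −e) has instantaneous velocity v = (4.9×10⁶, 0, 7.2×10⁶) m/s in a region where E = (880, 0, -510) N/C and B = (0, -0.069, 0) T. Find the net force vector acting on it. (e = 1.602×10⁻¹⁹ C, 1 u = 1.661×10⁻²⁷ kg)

F ≈ (-7.97×10⁻¹⁴, 0, 5.42×10⁻¹⁴) N

v×B = (4.97×10⁵, 0, -3.38×10⁵) N/C.
E + v×B = (4.98×10⁵, 0, -3.39×10⁵) N/C.
F = q(E + v×B) = (−1.602×10⁻¹⁹ C)·(4.98×10⁵, 0, -3.39×10⁵) = (-7.97×10⁻¹⁴, 0, 5.42×10⁻¹⁴) N.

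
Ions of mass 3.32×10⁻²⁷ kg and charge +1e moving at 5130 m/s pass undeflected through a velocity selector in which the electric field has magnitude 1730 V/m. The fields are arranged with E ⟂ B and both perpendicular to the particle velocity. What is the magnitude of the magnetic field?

Balance of forces in the selector: qE = qvB ⇒ B = E/v.
B = 1730/5130 = 0.337 T.

B = 0.337 T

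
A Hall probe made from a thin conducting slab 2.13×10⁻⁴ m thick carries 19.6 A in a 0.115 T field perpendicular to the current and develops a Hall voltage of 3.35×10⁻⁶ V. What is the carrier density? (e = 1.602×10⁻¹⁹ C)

n ≈ 1.97×10²⁸ m⁻³

From V_H = IB/(n e t), n = IB/(V_H e t).
n = (19.6)(0.115)/((3.35×10⁻⁶)(1.602×10⁻¹⁹)(2.13×10⁻⁴)) ≈ 1.97×10²⁸ m⁻³.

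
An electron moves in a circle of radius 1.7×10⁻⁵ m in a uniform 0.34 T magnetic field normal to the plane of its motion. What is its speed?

v ≈ 1.0×10⁶ m/s

From |q|vB = mv²/r, v = |q|Br/m.
v = (1.602×10⁻¹⁹)(0.34)(1.7×10⁻⁵)/9.109×10⁻³¹ ≈ 1.0×10⁶ m/s.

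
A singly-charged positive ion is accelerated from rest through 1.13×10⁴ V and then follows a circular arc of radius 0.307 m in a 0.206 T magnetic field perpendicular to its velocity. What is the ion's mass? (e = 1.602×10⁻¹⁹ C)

Combine |q|V = ½mv² and r = mv/(|q|B): eliminate v to get m = qB²r²/(2V).
m = (1.602×10⁻¹⁹)(0.206)²(0.307)²/(2·1.13×10⁴) ≈ 2.84×10⁻²⁶ kg.

m ≈ 2.84×10⁻²⁶ kg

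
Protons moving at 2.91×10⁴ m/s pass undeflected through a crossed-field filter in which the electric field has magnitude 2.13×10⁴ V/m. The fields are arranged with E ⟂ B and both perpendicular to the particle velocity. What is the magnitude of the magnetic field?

B = 0.732 T

Balance of forces in the selector: qE = qvB ⇒ B = E/v.
B = 2.13×10⁴/2.91×10⁴ = 0.732 T.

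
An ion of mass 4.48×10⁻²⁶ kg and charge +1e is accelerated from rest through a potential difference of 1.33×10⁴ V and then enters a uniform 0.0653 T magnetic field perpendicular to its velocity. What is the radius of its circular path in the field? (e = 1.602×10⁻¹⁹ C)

r ≈ 1.32 m

Acceleration: |q|V = ½mv² ⇒ v = √(2|q|V/m) = √(2·1.602×10⁻¹⁹·1.33×10⁴/4.48×10⁻²⁶) ≈ 3.084×10⁵ m/s.
In the field: r = mv/(|q|B) = (4.48×10⁻²⁶)(3.084×10⁵)/((1.602×10⁻¹⁹)(0.0653)) ≈ 1.32 m.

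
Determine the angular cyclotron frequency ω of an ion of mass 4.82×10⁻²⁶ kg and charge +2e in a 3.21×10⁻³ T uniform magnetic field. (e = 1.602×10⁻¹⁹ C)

ω = |q|B/m.
ω = (3.204×10⁻¹⁹)(3.21×10⁻³)/4.82×10⁻²⁶ ≈ 2.13×10⁴ rad/s.

ω ≈ 2.13×10⁴ rad/s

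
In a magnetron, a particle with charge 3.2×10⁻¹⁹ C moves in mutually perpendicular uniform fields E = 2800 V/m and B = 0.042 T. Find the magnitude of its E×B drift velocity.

v_d ≈ 6.7×10⁴ m/s

The E×B drift speed is v_d = E/B.
v_d = 2800/0.042 = 6.7×10⁴ m/s.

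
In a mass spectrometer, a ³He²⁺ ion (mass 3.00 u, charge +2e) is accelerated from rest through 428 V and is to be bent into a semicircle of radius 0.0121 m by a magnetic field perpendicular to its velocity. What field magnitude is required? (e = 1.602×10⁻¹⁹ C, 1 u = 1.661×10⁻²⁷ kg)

B ≈ 0.302 T

v = √(2|q|V/m) = √(2·3.204×10⁻¹⁹·428/4.983×10⁻²⁷) ≈ 2.346×10⁵ m/s.
B = mv/(|q|r) = (4.983×10⁻²⁷)(2.346×10⁵)/((3.204×10⁻¹⁹)(0.0121)) ≈ 0.302 T.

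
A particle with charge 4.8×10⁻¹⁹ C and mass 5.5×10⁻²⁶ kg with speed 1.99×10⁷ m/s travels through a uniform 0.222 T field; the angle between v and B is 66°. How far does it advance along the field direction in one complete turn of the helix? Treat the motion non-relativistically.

v∥ = v cosθ = 1.99×10⁷·cos66° ≈ 8.094×10⁶ m/s.
T = 2πm/(|q|B) = 2π(5.5×10⁻²⁶)/((4.8×10⁻¹⁹)(0.222)) ≈ 3.243×10⁻⁶ s.
pitch = v∥ T = (8.094×10⁶)(3.243×10⁻⁶) ≈ 26.2 m.

p ≈ 26.2 m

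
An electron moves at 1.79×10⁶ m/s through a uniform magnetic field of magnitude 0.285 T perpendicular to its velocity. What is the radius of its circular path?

The magnetic force provides the centripetal force: |q|vB = mv²/r.
r = mv/(|q|B) = (9.109×10⁻³¹)(1.79×10⁶)/((1.602×10⁻¹⁹)(0.285)) ≈ 3.57×10⁻⁵ m.

r ≈ 3.57×10⁻⁵ m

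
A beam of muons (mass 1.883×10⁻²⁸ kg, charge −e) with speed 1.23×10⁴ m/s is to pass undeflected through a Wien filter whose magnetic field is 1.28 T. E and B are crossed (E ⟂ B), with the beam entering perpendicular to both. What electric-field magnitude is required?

E = 1.57×10⁴ V/m

For straight-line motion qE = qvB, so E = vB.
E = 1.23×10⁴ × 1.28 = 1.57×10⁴ V/m.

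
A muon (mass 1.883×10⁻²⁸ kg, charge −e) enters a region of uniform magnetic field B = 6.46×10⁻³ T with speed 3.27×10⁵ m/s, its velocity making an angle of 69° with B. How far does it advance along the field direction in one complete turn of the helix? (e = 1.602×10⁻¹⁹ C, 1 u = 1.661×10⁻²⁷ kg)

v∥ = v cosθ = 3.27×10⁵·cos69° ≈ 1.172×10⁵ m/s.
T = 2πm/(|q|B) = 2π(1.883×10⁻²⁸)/((1.602×10⁻¹⁹)(6.46×10⁻³)) ≈ 1.143×10⁻⁶ s.
pitch = v∥ T = (1.172×10⁵)(1.143×10⁻⁶) ≈ 0.134 m.

p ≈ 0.134 m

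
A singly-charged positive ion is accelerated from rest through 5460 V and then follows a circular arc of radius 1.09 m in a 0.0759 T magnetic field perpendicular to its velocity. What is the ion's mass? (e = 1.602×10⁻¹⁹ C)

Combine |q|V = ½mv² and r = mv/(|q|B): eliminate v to get m = qB²r²/(2V).
m = (1.602×10⁻¹⁹)(0.0759)²(1.09)²/(2·5460) ≈ 1.00×10⁻²⁵ kg.

m ≈ 1.00×10⁻²⁵ kg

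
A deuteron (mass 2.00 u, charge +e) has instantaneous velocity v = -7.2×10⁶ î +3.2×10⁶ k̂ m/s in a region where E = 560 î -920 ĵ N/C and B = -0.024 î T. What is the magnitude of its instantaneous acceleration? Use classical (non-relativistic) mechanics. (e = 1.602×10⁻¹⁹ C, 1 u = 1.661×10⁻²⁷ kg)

v×B = (0, -7.68×10⁴, 0) N/C.
E + v×B = (560, -7.77×10⁴, 0) N/C.
F = q(E + v×B) = (1.602×10⁻¹⁹ C)·(560, -7.77×10⁴, 0) = (8.97×10⁻¹⁷, -1.25×10⁻¹⁴, 0) N.
|a| = |F|/m = 1.245×10⁻¹⁴/3.322×10⁻²⁷ ≈ 3.75×10¹² m/s².

|a| ≈ 3.75×10¹² m/s²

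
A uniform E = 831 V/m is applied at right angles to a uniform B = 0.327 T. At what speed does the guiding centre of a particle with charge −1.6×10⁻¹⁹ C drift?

v_d ≈ 2540 m/s

In crossed fields the guiding centre drifts at v_d = |E×B|/B² = E/B, independent of charge and mass.
v_d = 831/0.327 = 2540 m/s.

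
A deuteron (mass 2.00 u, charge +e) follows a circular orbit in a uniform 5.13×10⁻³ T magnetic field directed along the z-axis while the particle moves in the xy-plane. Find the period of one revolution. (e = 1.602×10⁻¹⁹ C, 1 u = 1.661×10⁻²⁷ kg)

The cyclotron period depends only on m, q, B: T = 2πm/(|q|B).
T = 2π(3.322×10⁻²⁷)/((1.602×10⁻¹⁹)(5.13×10⁻³)) ≈ 2.54×10⁻⁵ s.

T ≈ 2.54×10⁻⁵ s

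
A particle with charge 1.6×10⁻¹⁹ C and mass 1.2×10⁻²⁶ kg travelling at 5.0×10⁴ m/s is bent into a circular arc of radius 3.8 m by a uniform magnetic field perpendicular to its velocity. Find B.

From |q|vB = mv²/r, B = mv/(|q|r).
B = (1.2×10⁻²⁶)(5.0×10⁴)/((1.6×10⁻¹⁹)(3.8)) ≈ 9.9×10⁻⁴ T.

B ≈ 9.9×10⁻⁴ T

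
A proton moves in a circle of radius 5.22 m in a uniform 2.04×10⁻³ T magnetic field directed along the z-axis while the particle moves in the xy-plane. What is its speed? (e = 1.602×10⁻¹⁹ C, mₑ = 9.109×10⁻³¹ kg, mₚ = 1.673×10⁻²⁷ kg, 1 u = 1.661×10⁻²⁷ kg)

From |q|vB = mv²/r, v = |q|Br/m.
v = (1.602×10⁻¹⁹)(2.04×10⁻³)(5.22)/1.673×10⁻²⁷ ≈ 1.02×10⁶ m/s.

v ≈ 1.02×10⁶ m/s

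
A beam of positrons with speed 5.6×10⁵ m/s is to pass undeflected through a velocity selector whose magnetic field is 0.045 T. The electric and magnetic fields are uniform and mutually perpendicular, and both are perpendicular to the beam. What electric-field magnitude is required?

For straight-line motion qE = qvB, so E = vB.
E = 5.6×10⁵ × 0.045 = 2.5×10⁴ V/m.

E = 2.5×10⁴ V/m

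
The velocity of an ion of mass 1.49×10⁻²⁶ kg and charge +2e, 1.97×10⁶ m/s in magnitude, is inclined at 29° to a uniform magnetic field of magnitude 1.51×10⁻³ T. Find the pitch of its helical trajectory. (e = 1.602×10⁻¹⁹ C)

v∥ = v cosθ = 1.97×10⁶·cos29° ≈ 1.723×10⁶ m/s.
T = 2πm/(|q|B) = 2π(1.49×10⁻²⁶)/((3.204×10⁻¹⁹)(1.51×10⁻³)) ≈ 1.935×10⁻⁴ s.
pitch = v∥ T = (1.723×10⁶)(1.935×10⁻⁴) ≈ 333 m.

p ≈ 333 m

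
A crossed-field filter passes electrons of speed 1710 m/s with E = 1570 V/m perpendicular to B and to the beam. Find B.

Balance of forces in the selector: qE = qvB ⇒ B = E/v.
B = 1570/1710 = 0.918 T.

B = 0.918 T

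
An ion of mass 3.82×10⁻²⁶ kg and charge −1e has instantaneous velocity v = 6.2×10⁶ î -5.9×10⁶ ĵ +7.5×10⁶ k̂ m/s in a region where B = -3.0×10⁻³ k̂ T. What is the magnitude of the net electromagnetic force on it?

v×B = (1.77×10⁴, 1.86×10⁴, 0) N/C.
F = q v×B = (−1.602×10⁻¹⁹ C)·(1.77×10⁴, 1.86×10⁴, 0) = (-2.84×10⁻¹⁵, -2.98×10⁻¹⁵, 0) N.
|F| = 4.11×10⁻¹⁵ N.

|F| ≈ 4.11×10⁻¹⁵ N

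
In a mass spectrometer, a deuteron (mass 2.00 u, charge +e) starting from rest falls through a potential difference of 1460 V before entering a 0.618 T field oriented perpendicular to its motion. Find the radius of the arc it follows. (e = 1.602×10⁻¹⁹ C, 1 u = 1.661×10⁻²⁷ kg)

Acceleration: |q|V = ½mv² ⇒ v = √(2|q|V/m) = √(2·1.602×10⁻¹⁹·1460/3.322×10⁻²⁷) ≈ 3.753×10⁵ m/s.
In the field: r = mv/(|q|B) = (3.322×10⁻²⁷)(3.753×10⁵)/((1.602×10⁻¹⁹)(0.618)) ≈ 0.0126 m.

r ≈ 0.0126 m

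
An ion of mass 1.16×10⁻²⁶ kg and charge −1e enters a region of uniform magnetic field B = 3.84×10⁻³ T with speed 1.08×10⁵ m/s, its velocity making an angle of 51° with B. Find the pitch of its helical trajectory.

v∥ = v cosθ = 1.08×10⁵·cos51° ≈ 6.797×10⁴ m/s.
T = 2πm/(|q|B) = 2π(1.16×10⁻²⁶)/((1.602×10⁻¹⁹)(3.84×10⁻³)) ≈ 1.185×10⁻⁴ s.
pitch = v∥ T = (6.797×10⁴)(1.185×10⁻⁴) ≈ 8.05 m.

p ≈ 8.05 m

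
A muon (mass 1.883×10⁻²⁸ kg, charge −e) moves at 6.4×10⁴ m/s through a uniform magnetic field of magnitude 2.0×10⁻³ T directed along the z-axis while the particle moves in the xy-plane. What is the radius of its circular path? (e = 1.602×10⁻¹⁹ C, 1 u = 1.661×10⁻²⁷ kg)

The magnetic force provides the centripetal force: |q|vB = mv²/r.
r = mv/(|q|B) = (1.883×10⁻²⁸)(6.4×10⁴)/((1.602×10⁻¹⁹)(2.0×10⁻³)) ≈ 0.038 m.

r ≈ 0.038 m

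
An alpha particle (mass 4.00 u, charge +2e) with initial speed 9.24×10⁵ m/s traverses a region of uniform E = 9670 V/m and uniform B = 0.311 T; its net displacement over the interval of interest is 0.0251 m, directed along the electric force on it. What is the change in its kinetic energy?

The magnetic force is always ⟂ v and does no work; only the electric force changes KE.
ΔKE = F_E · d = |q|E d = (3.204×10⁻¹⁹)(9670)(0.0251) ≈ 7.78×10⁻¹⁷ J.

ΔKE ≈ 7.78×10⁻¹⁷ J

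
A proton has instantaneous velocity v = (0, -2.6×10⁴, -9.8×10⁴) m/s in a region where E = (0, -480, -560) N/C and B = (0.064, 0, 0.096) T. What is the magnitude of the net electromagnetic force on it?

|F| ≈ 1.17×10⁻¹⁵ N

v×B = (-2500, -6270, 1660) N/C.
E + v×B = (-2500, -6750, 1100) N/C.
F = q(E + v×B) = (1.602×10⁻¹⁹ C)·(-2500, -6750, 1100) = (-4.00×10⁻¹⁶, -1.08×10⁻¹⁵, 1.77×10⁻¹⁶) N.
|F| = 1.17×10⁻¹⁵ N.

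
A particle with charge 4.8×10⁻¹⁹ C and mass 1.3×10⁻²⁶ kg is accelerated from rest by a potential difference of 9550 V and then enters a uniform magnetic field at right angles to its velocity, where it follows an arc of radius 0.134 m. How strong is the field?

B ≈ 0.170 T

v = √(2|q|V/m) = √(2·4.8×10⁻¹⁹·9550/1.3×10⁻²⁶) ≈ 8.398×10⁵ m/s.
B = mv/(|q|r) = (1.3×10⁻²⁶)(8.398×10⁵)/((4.8×10⁻¹⁹)(0.134)) ≈ 0.170 T.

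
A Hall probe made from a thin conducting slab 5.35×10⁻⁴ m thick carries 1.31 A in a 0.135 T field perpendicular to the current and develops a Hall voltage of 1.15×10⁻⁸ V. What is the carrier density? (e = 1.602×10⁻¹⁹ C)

From V_H = IB/(n e t), n = IB/(V_H e t).
n = (1.31)(0.135)/((1.15×10⁻⁸)(1.602×10⁻¹⁹)(5.35×10⁻⁴)) ≈ 1.79×10²⁹ m⁻³.

n ≈ 1.79×10²⁹ m⁻³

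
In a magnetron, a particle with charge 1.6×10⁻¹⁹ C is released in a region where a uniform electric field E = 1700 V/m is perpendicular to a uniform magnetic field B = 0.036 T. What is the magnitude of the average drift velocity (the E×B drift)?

The E×B drift speed is v_d = E/B.
v_d = 1700/0.036 = 4.7×10⁴ m/s.

v_d ≈ 4.7×10⁴ m/s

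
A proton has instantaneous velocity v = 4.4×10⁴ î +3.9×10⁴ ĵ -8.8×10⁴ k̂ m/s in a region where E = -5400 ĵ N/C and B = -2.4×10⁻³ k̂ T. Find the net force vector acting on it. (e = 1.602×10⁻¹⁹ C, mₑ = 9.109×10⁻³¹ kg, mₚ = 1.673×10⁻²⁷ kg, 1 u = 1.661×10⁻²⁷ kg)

F ≈ (-1.50×10⁻¹⁷, -8.48×10⁻¹⁶, 0) N

v×B = (-93.6, 106, 0) N/C.
E + v×B = (-93.6, -5290, 0) N/C.
F = q(E + v×B) = (1.602×10⁻¹⁹ C)·(-93.6, -5290, 0) = (-1.50×10⁻¹⁷, -8.48×10⁻¹⁶, 0) N.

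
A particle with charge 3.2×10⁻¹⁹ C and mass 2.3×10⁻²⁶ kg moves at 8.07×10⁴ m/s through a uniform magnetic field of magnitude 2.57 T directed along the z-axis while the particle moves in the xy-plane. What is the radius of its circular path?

r ≈ 2.26×10⁻³ m

The magnetic force provides the centripetal force: |q|vB = mv²/r.
r = mv/(|q|B) = (2.3×10⁻²⁶)(8.07×10⁴)/((3.2×10⁻¹⁹)(2.57)) ≈ 2.26×10⁻³ m.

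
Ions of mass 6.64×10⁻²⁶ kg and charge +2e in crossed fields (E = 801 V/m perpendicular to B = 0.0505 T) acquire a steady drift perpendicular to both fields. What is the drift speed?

v_d ≈ 1.59×10⁴ m/s

The E×B drift speed is v_d = E/B.
v_d = 801/0.0505 = 1.59×10⁴ m/s.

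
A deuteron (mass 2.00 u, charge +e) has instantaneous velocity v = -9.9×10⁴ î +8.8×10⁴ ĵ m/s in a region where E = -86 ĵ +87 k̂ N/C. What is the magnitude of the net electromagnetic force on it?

|F| ≈ 1.96×10⁻¹⁷ N

Only an electric field acts, so F = qE = (1.602×10⁻¹⁹ C)·(0, -86.0, 87.0) = (0, -1.38×10⁻¹⁷, 1.39×10⁻¹⁷) N.
|F| = 1.96×10⁻¹⁷ N.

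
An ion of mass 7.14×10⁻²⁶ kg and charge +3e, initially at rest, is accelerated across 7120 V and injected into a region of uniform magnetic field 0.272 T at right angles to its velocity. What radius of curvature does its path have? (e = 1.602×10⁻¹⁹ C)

r ≈ 0.169 m

Acceleration: |q|V = ½mv² ⇒ v = √(2|q|V/m) = √(2·4.806×10⁻¹⁹·7120/7.14×10⁻²⁶) ≈ 3.096×10⁵ m/s.
In the field: r = mv/(|q|B) = (7.14×10⁻²⁶)(3.096×10⁵)/((4.806×10⁻¹⁹)(0.272)) ≈ 0.169 m.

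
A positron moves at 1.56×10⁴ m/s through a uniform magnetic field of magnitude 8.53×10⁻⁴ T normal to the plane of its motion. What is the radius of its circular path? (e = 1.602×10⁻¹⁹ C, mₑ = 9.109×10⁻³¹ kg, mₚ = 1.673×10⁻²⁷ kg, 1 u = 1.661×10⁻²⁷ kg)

The magnetic force provides the centripetal force: |q|vB = mv²/r.
r = mv/(|q|B) = (9.109×10⁻³¹)(1.56×10⁴)/((1.602×10⁻¹⁹)(8.53×10⁻⁴)) ≈ 1.04×10⁻⁴ m.

r ≈ 1.04×10⁻⁴ m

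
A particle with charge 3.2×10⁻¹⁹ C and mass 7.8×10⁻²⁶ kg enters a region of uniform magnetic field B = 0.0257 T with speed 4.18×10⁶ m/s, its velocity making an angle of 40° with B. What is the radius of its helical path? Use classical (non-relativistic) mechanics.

r ≈ 25.5 m

v⊥ = v sinθ = 4.18×10⁶·sin40° ≈ 2.687×10⁶ m/s.
r = m v⊥/(|q|B) = (7.8×10⁻²⁶)(2.687×10⁶)/((3.2×10⁻¹⁹)(0.0257)) ≈ 25.5 m.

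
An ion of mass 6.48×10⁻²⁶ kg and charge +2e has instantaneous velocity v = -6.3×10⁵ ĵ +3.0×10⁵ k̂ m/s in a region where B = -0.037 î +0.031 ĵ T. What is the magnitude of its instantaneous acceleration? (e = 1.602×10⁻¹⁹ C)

v×B = (-9300, -1.11×10⁴, -2.33×10⁴) N/C.
F = q v×B = (3.204×10⁻¹⁹ C)·(-9300, -1.11×10⁴, -2.33×10⁴) = (-2.98×10⁻¹⁵, -3.56×10⁻¹⁵, -7.47×10⁻¹⁵) N.
|a| = |F|/m = 8.792×10⁻¹⁵/6.48×10⁻²⁶ ≈ 1.36×10¹¹ m/s².

|a| ≈ 1.36×10¹¹ m/s²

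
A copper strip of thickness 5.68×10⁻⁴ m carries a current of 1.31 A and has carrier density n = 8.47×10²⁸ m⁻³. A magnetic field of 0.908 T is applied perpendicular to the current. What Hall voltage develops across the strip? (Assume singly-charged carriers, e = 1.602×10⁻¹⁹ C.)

V_H = IB/(n e t).
V_H = (1.31)(0.908)/((8.47×10²⁸)(1.602×10⁻¹⁹)(5.68×10⁻⁴)) ≈ 1.54×10⁻⁷ V.

V_H ≈ 1.54×10⁻⁷ V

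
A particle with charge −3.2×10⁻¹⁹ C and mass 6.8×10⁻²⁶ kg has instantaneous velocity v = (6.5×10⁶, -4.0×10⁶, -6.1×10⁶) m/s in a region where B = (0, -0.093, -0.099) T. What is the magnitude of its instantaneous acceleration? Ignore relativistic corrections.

|a| ≈ 4.23×10¹² m/s²

v×B = (-1.71×10⁵, 6.44×10⁵, -6.04×10⁵) N/C.
F = q v×B = (−3.2×10⁻¹⁹ C)·(-1.71×10⁵, 6.44×10⁵, -6.04×10⁵) = (5.48×10⁻¹⁴, -2.06×10⁻¹³, 1.93×10⁻¹³) N.
|a| = |F|/m = 2.878×10⁻¹³/6.8×10⁻²⁶ ≈ 4.23×10¹² m/s².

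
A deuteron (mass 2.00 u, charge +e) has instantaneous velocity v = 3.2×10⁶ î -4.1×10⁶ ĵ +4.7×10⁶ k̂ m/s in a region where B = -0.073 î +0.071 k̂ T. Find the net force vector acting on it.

F ≈ (-4.66×10⁻¹⁴, -9.14×10⁻¹⁴, -4.79×10⁻¹⁴) N

v×B = (-2.91×10⁵, -5.70×10⁵, -2.99×10⁵) N/C.
F = q v×B = (1.602×10⁻¹⁹ C)·(-2.91×10⁵, -5.70×10⁵, -2.99×10⁵) = (-4.66×10⁻¹⁴, -9.14×10⁻¹⁴, -4.79×10⁻¹⁴) N.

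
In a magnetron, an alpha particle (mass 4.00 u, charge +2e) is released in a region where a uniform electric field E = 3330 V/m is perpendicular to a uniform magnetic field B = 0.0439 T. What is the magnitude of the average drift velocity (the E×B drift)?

v_d ≈ 7.59×10⁴ m/s

The steady drift has the magnetic force balancing the electric force, so v_d = E/B.
v_d = 3330/0.0439 = 7.59×10⁴ m/s.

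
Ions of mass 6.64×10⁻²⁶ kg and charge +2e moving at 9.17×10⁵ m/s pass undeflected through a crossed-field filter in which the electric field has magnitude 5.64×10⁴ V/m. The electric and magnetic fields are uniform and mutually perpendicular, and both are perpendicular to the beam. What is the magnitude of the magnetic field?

Balance of forces in the selector: qE = qvB ⇒ B = E/v.
B = 5.64×10⁴/9.17×10⁵ = 0.0615 T.

B = 0.0615 T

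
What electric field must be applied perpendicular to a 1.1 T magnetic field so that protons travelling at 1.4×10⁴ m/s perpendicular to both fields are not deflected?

E = 1.5×10⁴ V/m

For straight-line motion qE = qvB, so E = vB.
E = 1.4×10⁴ × 1.1 = 1.5×10⁴ V/m.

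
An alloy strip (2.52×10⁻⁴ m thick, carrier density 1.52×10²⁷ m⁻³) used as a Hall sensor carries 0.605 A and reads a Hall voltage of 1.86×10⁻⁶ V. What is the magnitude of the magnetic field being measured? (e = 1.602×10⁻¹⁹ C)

B ≈ 0.189 T

From V_H = IB/(n e t), B = V_H n e t / I.
B = (1.86×10⁻⁶)(1.52×10²⁷)(1.602×10⁻¹⁹)(2.52×10⁻⁴)/0.605 ≈ 0.189 T.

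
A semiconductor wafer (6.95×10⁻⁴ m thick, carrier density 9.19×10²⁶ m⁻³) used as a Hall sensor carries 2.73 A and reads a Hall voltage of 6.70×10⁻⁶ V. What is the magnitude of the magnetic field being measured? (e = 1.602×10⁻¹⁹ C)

From V_H = IB/(n e t), B = V_H n e t / I.
B = (6.70×10⁻⁶)(9.19×10²⁶)(1.602×10⁻¹⁹)(6.95×10⁻⁴)/2.73 ≈ 0.251 T.

B ≈ 0.251 T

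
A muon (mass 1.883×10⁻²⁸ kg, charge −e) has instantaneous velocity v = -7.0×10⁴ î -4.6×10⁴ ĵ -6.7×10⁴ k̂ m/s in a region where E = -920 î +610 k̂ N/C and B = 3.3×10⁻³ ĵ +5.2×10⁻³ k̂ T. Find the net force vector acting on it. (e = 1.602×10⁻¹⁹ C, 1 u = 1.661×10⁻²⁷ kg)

v×B = (-18.1, 364, -231) N/C.
E + v×B = (-938, 364, 379) N/C.
F = q(E + v×B) = (−1.602×10⁻¹⁹ C)·(-938, 364, 379) = (1.50×10⁻¹⁶, -5.83×10⁻¹⁷, -6.07×10⁻¹⁷) N.

F ≈ (1.50×10⁻¹⁶, -5.83×10⁻¹⁷, -6.07×10⁻¹⁷) N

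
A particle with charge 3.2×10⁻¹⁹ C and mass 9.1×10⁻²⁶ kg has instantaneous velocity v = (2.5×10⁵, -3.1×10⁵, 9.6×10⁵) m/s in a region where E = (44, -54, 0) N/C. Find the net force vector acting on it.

Only an electric field acts, so F = qE = (3.2×10⁻¹⁹ C)·(44.0, -54.0, 0) = (1.41×10⁻¹⁷, -1.73×10⁻¹⁷, 0) N.

F ≈ (1.41×10⁻¹⁷, -1.73×10⁻¹⁷, 0) N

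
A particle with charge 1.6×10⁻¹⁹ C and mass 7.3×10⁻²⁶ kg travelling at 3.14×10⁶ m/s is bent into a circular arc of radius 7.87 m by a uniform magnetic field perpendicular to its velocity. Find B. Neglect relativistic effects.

B ≈ 0.182 T

From |q|vB = mv²/r, B = mv/(|q|r).
B = (7.3×10⁻²⁶)(3.14×10⁶)/((1.6×10⁻¹⁹)(7.87)) ≈ 0.182 T.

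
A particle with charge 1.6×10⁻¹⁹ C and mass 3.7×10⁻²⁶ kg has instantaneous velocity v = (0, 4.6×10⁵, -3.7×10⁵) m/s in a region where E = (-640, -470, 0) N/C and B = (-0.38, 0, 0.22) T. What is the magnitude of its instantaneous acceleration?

v×B = (1.01×10⁵, 1.41×10⁵, 1.75×10⁵) N/C.
E + v×B = (1.01×10⁵, 1.40×10⁵, 1.75×10⁵) N/C.
F = q(E + v×B) = (1.6×10⁻¹⁹ C)·(1.01×10⁵, 1.40×10⁵, 1.75×10⁵) = (1.61×10⁻¹⁴, 2.24×10⁻¹⁴, 2.80×10⁻¹⁴) N.
|a| = |F|/m = 3.929×10⁻¹⁴/3.7×10⁻²⁶ ≈ 1.06×10¹² m/s².

|a| ≈ 1.06×10¹² m/s²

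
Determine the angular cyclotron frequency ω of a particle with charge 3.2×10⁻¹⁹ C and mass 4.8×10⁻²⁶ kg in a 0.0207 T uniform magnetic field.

ω = |q|B/m.
ω = (3.2×10⁻¹⁹)(0.0207)/4.8×10⁻²⁶ ≈ 1.38×10⁵ rad/s.

ω ≈ 1.38×10⁵ rad/s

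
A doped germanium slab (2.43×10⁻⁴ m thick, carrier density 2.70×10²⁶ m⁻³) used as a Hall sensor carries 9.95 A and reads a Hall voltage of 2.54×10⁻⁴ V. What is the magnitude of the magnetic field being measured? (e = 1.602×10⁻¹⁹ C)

B ≈ 0.268 T

From V_H = IB/(n e t), B = V_H n e t / I.
B = (2.54×10⁻⁴)(2.70×10²⁶)(1.602×10⁻¹⁹)(2.43×10⁻⁴)/9.95 ≈ 0.268 T.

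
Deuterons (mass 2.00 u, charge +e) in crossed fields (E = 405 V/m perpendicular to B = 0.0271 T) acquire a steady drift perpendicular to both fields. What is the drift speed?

v_d ≈ 1.49×10⁴ m/s

The steady drift has the magnetic force balancing the electric force, so v_d = E/B.
v_d = 405/0.0271 = 1.49×10⁴ m/s.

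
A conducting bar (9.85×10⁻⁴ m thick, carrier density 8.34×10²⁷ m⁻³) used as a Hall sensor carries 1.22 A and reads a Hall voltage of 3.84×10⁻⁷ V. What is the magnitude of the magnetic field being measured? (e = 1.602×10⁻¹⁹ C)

From V_H = IB/(n e t), B = V_H n e t / I.
B = (3.84×10⁻⁷)(8.34×10²⁷)(1.602×10⁻¹⁹)(9.85×10⁻⁴)/1.22 ≈ 0.414 T.

B ≈ 0.414 T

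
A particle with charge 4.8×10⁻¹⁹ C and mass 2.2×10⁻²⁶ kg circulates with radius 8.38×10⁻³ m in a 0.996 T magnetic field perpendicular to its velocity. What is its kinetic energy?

KE ≈ 2280 eV

v = |q|Br/m, then KE = ½mv² = (qBr)²/(2m).
v = (4.8×10⁻¹⁹)(0.996)(8.38×10⁻³)/2.2×10⁻²⁶ ≈ 1.821×10⁵ m/s.
KE = ½(2.2×10⁻²⁶)(1.821×10⁵)² ≈ 3.65×10⁻¹⁶ J = 2280 eV.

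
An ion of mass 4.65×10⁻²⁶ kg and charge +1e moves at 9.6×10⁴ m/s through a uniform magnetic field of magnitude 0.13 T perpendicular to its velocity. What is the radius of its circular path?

r ≈ 0.21 m

The magnetic force provides the centripetal force: |q|vB = mv²/r.
r = mv/(|q|B) = (4.65×10⁻²⁶)(9.6×10⁴)/((1.602×10⁻¹⁹)(0.13)) ≈ 0.21 m.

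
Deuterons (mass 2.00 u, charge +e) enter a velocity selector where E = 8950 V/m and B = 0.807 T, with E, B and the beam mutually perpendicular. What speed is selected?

For undeflected motion the electric and magnetic forces balance: qE = qvB.
v = E/B = 8950/0.807 = 1.11×10⁴ m/s.
The result is independent of the particle's charge and mass.

v = 1.11×10⁴ m/s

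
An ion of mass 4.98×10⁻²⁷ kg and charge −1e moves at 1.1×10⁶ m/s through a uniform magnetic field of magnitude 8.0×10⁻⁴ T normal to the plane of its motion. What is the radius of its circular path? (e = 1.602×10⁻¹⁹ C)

r ≈ 43 m

The magnetic force provides the centripetal force: |q|vB = mv²/r.
r = mv/(|q|B) = (4.98×10⁻²⁷)(1.1×10⁶)/((1.602×10⁻¹⁹)(8.0×10⁻⁴)) ≈ 43 m.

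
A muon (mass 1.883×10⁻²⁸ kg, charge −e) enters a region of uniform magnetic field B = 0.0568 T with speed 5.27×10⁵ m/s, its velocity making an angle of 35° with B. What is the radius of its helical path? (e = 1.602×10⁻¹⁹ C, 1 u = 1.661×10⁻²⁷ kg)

v⊥ = v sinθ = 5.27×10⁵·sin35° ≈ 3.023×10⁵ m/s.
r = m v⊥/(|q|B) = (1.883×10⁻²⁸)(3.023×10⁵)/((1.602×10⁻¹⁹)(0.0568)) ≈ 6.26×10⁻³ m.

r ≈ 6.26×10⁻³ m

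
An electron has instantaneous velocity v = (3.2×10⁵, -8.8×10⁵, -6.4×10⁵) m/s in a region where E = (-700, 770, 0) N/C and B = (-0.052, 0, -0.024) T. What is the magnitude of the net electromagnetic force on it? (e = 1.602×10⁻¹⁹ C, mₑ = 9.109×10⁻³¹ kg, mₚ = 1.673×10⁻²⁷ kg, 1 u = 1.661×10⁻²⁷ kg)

v×B = (2.11×10⁴, 4.10×10⁴, -4.58×10⁴) N/C.
E + v×B = (2.04×10⁴, 4.17×10⁴, -4.58×10⁴) N/C.
F = q(E + v×B) = (−1.602×10⁻¹⁹ C)·(2.04×10⁴, 4.17×10⁴, -4.58×10⁴) = (-3.27×10⁻¹⁵, -6.69×10⁻¹⁵, 7.33×10⁻¹⁵) N.
|F| = 1.04×10⁻¹⁴ N.

|F| ≈ 1.04×10⁻¹⁴ N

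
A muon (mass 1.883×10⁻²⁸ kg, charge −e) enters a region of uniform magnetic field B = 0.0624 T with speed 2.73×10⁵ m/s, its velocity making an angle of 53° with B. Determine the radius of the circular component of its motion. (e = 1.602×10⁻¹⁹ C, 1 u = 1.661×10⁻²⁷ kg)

r ≈ 4.11×10⁻³ m

v⊥ = v sinθ = 2.73×10⁵·sin53° ≈ 2.180×10⁵ m/s.
r = m v⊥/(|q|B) = (1.883×10⁻²⁸)(2.180×10⁵)/((1.602×10⁻¹⁹)(0.0624)) ≈ 4.11×10⁻³ m.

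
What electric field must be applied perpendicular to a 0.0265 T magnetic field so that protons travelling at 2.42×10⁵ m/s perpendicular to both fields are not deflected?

For straight-line motion qE = qvB, so E = vB.
E = 2.42×10⁵ × 0.0265 = 6410 V/m.

E = 6410 V/m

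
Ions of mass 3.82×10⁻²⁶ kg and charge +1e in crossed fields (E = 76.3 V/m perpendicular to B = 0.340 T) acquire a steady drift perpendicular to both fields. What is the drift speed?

v_d ≈ 224 m/s

The steady drift has the magnetic force balancing the electric force, so v_d = E/B.
v_d = 76.3/0.340 = 224 m/s.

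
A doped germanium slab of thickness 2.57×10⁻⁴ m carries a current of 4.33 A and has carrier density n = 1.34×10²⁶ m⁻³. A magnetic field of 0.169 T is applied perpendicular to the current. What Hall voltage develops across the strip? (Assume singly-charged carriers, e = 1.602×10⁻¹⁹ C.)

V_H = IB/(n e t).
V_H = (4.33)(0.169)/((1.34×10²⁶)(1.602×10⁻¹⁹)(2.57×10⁻⁴)) ≈ 1.33×10⁻⁴ V.

V_H ≈ 1.33×10⁻⁴ V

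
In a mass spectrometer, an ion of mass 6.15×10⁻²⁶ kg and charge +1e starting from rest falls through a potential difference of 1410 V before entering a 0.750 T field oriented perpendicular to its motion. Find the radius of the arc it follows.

Acceleration: |q|V = ½mv² ⇒ v = √(2|q|V/m) = √(2·1.602×10⁻¹⁹·1410/6.15×10⁻²⁶) ≈ 8.571×10⁴ m/s.
In the field: r = mv/(|q|B) = (6.15×10⁻²⁶)(8.571×10⁴)/((1.602×10⁻¹⁹)(0.750)) ≈ 0.0439 m.

r ≈ 0.0439 m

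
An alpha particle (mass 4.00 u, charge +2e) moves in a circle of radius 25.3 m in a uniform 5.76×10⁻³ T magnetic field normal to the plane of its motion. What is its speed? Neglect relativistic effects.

From |q|vB = mv²/r, v = |q|Br/m.
v = (3.204×10⁻¹⁹)(5.76×10⁻³)(25.3)/6.644×10⁻²⁷ ≈ 7.03×10⁶ m/s.

v ≈ 7.03×10⁶ m/s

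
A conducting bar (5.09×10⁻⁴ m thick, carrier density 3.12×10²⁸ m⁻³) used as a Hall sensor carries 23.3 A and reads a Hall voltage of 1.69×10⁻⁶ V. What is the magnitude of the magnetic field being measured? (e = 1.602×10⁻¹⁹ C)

B ≈ 0.185 T

From V_H = IB/(n e t), B = V_H n e t / I.
B = (1.69×10⁻⁶)(3.12×10²⁸)(1.602×10⁻¹⁹)(5.09×10⁻⁴)/23.3 ≈ 0.185 T.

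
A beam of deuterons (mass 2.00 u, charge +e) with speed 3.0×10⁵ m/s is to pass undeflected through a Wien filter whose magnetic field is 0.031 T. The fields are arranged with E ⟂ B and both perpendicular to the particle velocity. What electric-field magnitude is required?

For straight-line motion qE = qvB, so E = vB.
E = 3.0×10⁵ × 0.031 = 9300 V/m.

E = 9300 V/m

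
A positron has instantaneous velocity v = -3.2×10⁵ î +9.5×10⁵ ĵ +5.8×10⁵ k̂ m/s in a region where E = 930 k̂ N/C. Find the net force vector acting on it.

F ≈ (0, 0, 1.49×10⁻¹⁶) N

Only an electric field acts, so F = qE = (1.602×10⁻¹⁹ C)·(0, 0, 930) = (0, 0, 1.49×10⁻¹⁶) N.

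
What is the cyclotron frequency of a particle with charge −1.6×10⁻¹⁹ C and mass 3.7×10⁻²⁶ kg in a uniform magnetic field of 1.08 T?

f = |q|B/(2πm).
f = (1.6×10⁻¹⁹)(1.08)/(2π·3.7×10⁻²⁶) ≈ 7.43×10⁵ Hz.

f ≈ 7.43×10⁵ Hz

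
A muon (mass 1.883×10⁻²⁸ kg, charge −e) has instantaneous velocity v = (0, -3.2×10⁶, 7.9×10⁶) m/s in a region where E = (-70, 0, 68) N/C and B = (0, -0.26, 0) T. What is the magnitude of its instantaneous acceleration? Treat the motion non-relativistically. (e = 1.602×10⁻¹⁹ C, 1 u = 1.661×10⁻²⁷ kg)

v×B = (2.05×10⁶, 0, 0) N/C.
E + v×B = (2.05×10⁶, 0, 68.0) N/C.
F = q(E + v×B) = (−1.602×10⁻¹⁹ C)·(2.05×10⁶, 0, 68.0) = (-3.29×10⁻¹³, 0, -1.09×10⁻¹⁷) N.
|a| = |F|/m = 3.290×10⁻¹³/1.883×10⁻²⁸ ≈ 1.75×10¹⁵ m/s².

|a| ≈ 1.75×10¹⁵ m/s²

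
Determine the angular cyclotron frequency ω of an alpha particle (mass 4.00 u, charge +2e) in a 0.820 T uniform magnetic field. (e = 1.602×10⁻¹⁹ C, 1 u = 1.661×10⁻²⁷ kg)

ω ≈ 3.95×10⁷ rad/s

ω = |q|B/m.
ω = (3.204×10⁻¹⁹)(0.820)/6.644×10⁻²⁷ ≈ 3.95×10⁷ rad/s.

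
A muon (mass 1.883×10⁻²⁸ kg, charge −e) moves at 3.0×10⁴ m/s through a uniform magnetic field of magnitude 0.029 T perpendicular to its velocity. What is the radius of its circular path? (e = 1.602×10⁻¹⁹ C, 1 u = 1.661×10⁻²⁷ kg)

r ≈ 1.2×10⁻³ m

The magnetic force provides the centripetal force: |q|vB = mv²/r.
r = mv/(|q|B) = (1.883×10⁻²⁸)(3.0×10⁴)/((1.602×10⁻¹⁹)(0.029)) ≈ 1.2×10⁻³ m.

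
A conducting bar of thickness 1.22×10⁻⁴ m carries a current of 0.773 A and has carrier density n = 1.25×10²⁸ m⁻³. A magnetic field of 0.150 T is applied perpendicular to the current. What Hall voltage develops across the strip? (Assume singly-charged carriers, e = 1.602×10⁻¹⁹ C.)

V_H ≈ 4.75×10⁻⁷ V

V_H = IB/(n e t).
V_H = (0.773)(0.150)/((1.25×10²⁸)(1.602×10⁻¹⁹)(1.22×10⁻⁴)) ≈ 4.75×10⁻⁷ V.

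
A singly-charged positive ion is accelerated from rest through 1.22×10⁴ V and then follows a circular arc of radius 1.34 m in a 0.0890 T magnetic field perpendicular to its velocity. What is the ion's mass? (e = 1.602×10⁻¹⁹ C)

m ≈ 9.34×10⁻²⁶ kg

Combine |q|V = ½mv² and r = mv/(|q|B): eliminate v to get m = qB²r²/(2V).
m = (1.602×10⁻¹⁹)(0.0890)²(1.34)²/(2·1.22×10⁴) ≈ 9.34×10⁻²⁶ kg.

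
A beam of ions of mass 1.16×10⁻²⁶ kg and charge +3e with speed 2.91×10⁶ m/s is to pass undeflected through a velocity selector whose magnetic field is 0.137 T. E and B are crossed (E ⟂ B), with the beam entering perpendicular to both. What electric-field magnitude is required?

For straight-line motion qE = qvB, so E = vB.
E = 2.91×10⁶ × 0.137 = 3.99×10⁵ V/m.

E = 3.99×10⁵ V/m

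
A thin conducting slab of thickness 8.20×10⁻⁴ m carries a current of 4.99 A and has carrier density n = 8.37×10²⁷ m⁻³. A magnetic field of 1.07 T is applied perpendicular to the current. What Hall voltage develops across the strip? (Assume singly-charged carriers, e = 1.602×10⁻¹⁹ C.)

V_H = IB/(n e t).
V_H = (4.99)(1.07)/((8.37×10²⁷)(1.602×10⁻¹⁹)(8.20×10⁻⁴)) ≈ 4.86×10⁻⁶ V.

V_H ≈ 4.86×10⁻⁶ V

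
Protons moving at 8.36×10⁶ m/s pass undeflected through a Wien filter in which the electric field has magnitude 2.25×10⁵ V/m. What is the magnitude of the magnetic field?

Balance of forces in the selector: qE = qvB ⇒ B = E/v.
B = 2.25×10⁵/8.36×10⁶ = 0.0269 T.

B = 0.0269 T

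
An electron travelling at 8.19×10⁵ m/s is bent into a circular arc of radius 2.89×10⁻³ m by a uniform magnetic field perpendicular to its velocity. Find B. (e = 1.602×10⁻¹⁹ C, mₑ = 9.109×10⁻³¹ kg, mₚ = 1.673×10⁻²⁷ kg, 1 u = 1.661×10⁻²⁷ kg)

From |q|vB = mv²/r, B = mv/(|q|r).
B = (9.109×10⁻³¹)(8.19×10⁵)/((1.602×10⁻¹⁹)(2.89×10⁻³)) ≈ 1.61×10⁻³ T.

B ≈ 1.61×10⁻³ T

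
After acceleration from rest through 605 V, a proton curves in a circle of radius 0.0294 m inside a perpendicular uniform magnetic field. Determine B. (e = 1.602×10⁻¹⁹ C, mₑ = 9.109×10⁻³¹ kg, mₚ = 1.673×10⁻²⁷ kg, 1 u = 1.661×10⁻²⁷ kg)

v = √(2|q|V/m) = √(2·1.602×10⁻¹⁹·605/1.673×10⁻²⁷) ≈ 3.404×10⁵ m/s.
B = mv/(|q|r) = (1.673×10⁻²⁷)(3.404×10⁵)/((1.602×10⁻¹⁹)(0.0294)) ≈ 0.121 T.

B ≈ 0.121 T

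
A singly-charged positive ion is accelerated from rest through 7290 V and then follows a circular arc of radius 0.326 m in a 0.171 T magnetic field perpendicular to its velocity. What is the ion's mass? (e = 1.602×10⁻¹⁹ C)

m ≈ 3.41×10⁻²⁶ kg

Combine |q|V = ½mv² and r = mv/(|q|B): eliminate v to get m = qB²r²/(2V).
m = (1.602×10⁻¹⁹)(0.171)²(0.326)²/(2·7290) ≈ 3.41×10⁻²⁶ kg.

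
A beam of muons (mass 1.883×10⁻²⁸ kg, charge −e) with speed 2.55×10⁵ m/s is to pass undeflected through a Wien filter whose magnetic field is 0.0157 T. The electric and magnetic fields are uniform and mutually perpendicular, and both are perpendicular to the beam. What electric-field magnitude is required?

For straight-line motion qE = qvB, so E = vB.
E = 2.55×10⁵ × 0.0157 = 4000 V/m.

E = 4000 V/m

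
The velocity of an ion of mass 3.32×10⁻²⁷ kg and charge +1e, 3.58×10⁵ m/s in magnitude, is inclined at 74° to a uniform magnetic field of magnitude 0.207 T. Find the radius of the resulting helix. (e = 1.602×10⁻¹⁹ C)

v⊥ = v sinθ = 3.58×10⁵·sin74° ≈ 3.441×10⁵ m/s.
r = m v⊥/(|q|B) = (3.32×10⁻²⁷)(3.441×10⁵)/((1.602×10⁻¹⁹)(0.207)) ≈ 0.0345 m.

r ≈ 0.0345 m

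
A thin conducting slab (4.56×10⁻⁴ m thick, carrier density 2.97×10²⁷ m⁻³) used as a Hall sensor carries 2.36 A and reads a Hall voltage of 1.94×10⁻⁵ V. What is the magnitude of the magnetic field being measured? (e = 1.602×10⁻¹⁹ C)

B ≈ 1.78 T

From V_H = IB/(n e t), B = V_H n e t / I.
B = (1.94×10⁻⁵)(2.97×10²⁷)(1.602×10⁻¹⁹)(4.56×10⁻⁴)/2.36 ≈ 1.78 T.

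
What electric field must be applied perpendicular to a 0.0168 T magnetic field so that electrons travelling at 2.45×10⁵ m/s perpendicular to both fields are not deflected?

E = 4120 V/m

For straight-line motion qE = qvB, so E = vB.
E = 2.45×10⁵ × 0.0168 = 4120 V/m.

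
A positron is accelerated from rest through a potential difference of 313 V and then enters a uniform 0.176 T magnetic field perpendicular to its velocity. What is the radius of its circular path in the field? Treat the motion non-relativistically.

Acceleration: |q|V = ½mv² ⇒ v = √(2|q|V/m) = √(2·1.602×10⁻¹⁹·313/9.109×10⁻³¹) ≈ 1.049×10⁷ m/s.
In the field: r = mv/(|q|B) = (9.109×10⁻³¹)(1.049×10⁷)/((1.602×10⁻¹⁹)(0.176)) ≈ 3.39×10⁻⁴ m.

r ≈ 3.39×10⁻⁴ m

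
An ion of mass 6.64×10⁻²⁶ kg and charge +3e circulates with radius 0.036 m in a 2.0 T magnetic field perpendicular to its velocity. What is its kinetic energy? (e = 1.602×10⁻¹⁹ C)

v = |q|Br/m, then KE = ½mv² = (qBr)²/(2m).
v = (4.806×10⁻¹⁹)(2.0)(0.036)/6.64×10⁻²⁶ ≈ 5.211×10⁵ m/s.
KE = ½(6.64×10⁻²⁶)(5.211×10⁵)² ≈ 9.0×10⁻¹⁵ J = 5.6×10⁴ eV.

KE ≈ 5.6×10⁴ eV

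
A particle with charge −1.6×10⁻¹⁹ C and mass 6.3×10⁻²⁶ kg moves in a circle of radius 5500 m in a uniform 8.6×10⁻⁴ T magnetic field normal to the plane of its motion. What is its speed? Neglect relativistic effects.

v ≈ 1.2×10⁷ m/s

From |q|vB = mv²/r, v = |q|Br/m.
v = (1.6×10⁻¹⁹)(8.6×10⁻⁴)(5500)/6.3×10⁻²⁶ ≈ 1.2×10⁷ m/s.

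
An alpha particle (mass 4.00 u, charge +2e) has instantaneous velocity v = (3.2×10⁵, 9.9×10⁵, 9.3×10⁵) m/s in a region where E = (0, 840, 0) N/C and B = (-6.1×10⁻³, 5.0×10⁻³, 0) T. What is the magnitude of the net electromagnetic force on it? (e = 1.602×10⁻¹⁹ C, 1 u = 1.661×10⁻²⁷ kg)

v×B = (-4650, -5670, 7640) N/C.
E + v×B = (-4650, -4830, 7640) N/C.
F = q(E + v×B) = (3.204×10⁻¹⁹ C)·(-4650, -4830, 7640) = (-1.49×10⁻¹⁵, -1.55×10⁻¹⁵, 2.45×10⁻¹⁵) N.
|F| = 3.26×10⁻¹⁵ N.

|F| ≈ 3.26×10⁻¹⁵ N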